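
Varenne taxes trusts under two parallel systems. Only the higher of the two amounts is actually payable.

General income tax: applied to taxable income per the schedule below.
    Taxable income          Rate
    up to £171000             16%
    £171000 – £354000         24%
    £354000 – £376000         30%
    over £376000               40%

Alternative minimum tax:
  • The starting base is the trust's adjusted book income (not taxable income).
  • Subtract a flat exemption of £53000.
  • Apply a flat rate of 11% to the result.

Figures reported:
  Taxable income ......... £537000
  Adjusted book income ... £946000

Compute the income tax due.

General income tax:
  £171000 × 16% = £27360
  £183000 × 24% = £43920
  £22000 × 30% = £6600
  £161000 × 40% = £64400
  → £142280

Alternative minimum tax:
  Base (adjusted book income): £946000
  Less exemption £53000 → base £893000
  £893000 × 11% = £98230

£142280 > £98230, so the general income tax governs.

£142280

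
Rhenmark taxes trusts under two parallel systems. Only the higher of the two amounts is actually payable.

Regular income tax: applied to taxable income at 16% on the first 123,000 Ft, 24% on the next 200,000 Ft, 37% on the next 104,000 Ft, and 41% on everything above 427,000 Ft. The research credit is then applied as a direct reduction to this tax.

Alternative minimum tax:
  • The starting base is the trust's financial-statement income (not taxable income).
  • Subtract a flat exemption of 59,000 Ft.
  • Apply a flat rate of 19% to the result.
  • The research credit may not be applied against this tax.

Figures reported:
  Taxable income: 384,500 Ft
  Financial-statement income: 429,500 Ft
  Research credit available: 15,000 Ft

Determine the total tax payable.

Regular income tax:
  123,000 Ft × 16% = 19,680 Ft
  200,000 Ft × 24% = 48,000 Ft
  61,500 Ft × 37% = 22,755 Ft
  → 90,435 Ft
  Less research credit 15,000 Ft → 75,435 Ft

Alternative minimum tax:
  Base (financial-statement income): 429,500 Ft
  Less exemption 59,000 Ft → base 370,500 Ft
  370,500 Ft × 19% = 70,395 Ft

75,435 Ft > 70,395 Ft, so the regular income tax governs.

75,435 Ft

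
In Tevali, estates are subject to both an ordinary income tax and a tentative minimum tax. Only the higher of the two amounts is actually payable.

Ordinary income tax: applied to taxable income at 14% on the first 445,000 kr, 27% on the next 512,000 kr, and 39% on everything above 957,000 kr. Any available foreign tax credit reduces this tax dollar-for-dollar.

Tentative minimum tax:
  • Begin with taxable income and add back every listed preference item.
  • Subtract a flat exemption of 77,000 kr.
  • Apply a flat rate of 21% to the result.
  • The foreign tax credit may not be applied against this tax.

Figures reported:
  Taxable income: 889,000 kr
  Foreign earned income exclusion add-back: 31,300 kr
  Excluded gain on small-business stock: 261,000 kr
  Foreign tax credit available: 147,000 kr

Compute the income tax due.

231,903 kr

Ordinary income tax:
  445,000 kr × 14% = 62,300 kr
  444,000 kr × 27% = 119,880 kr
  → 182,180 kr
  Less foreign tax credit 147,000 kr → 35,180 kr

Tentative minimum tax:
  Adjusted income: 889,000 kr + 31,300 kr + 261,000 kr = 1,181,300 kr
  Less exemption 77,000 kr → base 1,104,300 kr
  1,104,300 kr × 21% = 231,903 kr

231,903 kr > 35,180 kr, so the tentative minimum tax is the binding amount.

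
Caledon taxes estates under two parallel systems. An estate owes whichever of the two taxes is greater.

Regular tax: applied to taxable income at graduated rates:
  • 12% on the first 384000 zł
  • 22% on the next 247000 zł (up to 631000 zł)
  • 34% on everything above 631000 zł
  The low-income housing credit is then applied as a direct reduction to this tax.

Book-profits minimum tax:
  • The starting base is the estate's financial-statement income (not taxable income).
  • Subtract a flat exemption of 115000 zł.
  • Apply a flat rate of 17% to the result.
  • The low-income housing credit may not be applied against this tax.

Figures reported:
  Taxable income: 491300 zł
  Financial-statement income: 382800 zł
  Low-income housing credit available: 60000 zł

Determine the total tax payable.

45526 zł

Regular tax:
  384000 zł × 12% = 46080 zł
  107300 zł × 22% = 23606 zł
  → 69686 zł
  Less low-income housing credit 60000 zł → 9686 zł

Book-profits minimum tax:
  Base (financial-statement income): 382800 zł
  Less exemption 115000 zł → base 267800 zł
  267800 zł × 17% = 45526 zł

45526 zł > 9686 zł, so the book-profits minimum tax is the binding amount.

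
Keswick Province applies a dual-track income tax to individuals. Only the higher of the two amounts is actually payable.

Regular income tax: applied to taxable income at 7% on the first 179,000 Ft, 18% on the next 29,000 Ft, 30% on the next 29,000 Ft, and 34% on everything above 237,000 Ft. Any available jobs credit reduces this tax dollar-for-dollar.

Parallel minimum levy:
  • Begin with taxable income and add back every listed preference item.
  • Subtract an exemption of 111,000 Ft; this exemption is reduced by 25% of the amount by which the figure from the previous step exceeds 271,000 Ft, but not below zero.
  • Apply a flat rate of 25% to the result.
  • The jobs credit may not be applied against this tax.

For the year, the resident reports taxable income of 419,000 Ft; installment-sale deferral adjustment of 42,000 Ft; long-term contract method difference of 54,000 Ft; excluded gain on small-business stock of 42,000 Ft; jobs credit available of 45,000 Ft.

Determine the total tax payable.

129,375 Ft

Regular income tax:
  179,000 Ft × 7% = 12,530 Ft
  29,000 Ft × 18% = 5,220 Ft
  29,000 Ft × 30% = 8,700 Ft
  182,000 Ft × 34% = 61,880 Ft
  → 88,330 Ft
  Less jobs credit 45,000 Ft → 43,330 Ft

Parallel minimum levy:
  Adjusted income: 419,000 Ft + 42,000 Ft + 54,000 Ft + 42,000 Ft = 557,000 Ft
  Exemption: 111,000 Ft − 25% × (557,000 Ft − 271,000 Ft) = 111,000 Ft − 71,500 Ft = 39,500 Ft
  Base: 557,000 Ft − 39,500 Ft = 517,500 Ft
  517,500 Ft × 25% = 129,375 Ft

129,375 Ft > 43,330 Ft, so the parallel minimum levy is the binding amount.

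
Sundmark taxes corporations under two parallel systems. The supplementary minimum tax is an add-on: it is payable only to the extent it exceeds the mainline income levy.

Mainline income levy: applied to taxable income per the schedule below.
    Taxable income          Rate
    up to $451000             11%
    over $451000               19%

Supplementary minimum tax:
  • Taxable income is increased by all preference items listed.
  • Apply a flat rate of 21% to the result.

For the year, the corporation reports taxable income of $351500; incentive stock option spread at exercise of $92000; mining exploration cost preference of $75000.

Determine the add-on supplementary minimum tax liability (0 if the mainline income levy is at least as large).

$70220

Supplementary minimum tax:
  Adjusted income: $351500 + $92000 + $75000 = $518500
  $518500 × 21% = $108885

Mainline income levy:
  $351500 × 11% = $38665

Excess of supplementary minimum tax over mainline income levy: $108885 − $38665 = $70220.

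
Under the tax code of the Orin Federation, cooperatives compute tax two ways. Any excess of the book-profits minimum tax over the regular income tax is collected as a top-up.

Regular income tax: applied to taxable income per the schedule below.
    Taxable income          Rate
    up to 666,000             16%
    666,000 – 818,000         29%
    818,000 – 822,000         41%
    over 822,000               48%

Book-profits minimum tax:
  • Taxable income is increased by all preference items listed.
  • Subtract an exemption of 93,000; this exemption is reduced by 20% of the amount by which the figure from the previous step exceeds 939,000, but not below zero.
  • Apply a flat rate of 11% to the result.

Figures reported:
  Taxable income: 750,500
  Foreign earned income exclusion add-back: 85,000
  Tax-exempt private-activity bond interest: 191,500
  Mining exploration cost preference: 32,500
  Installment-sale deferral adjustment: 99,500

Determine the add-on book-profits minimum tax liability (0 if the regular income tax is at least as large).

Book-profits minimum tax:
  Adjusted income: 750,500 + 85,000 + 191,500 + 32,500 + 99,500 = 1,159,000
  Exemption: 93,000 − 20% × (1,159,000 − 939,000) = 93,000 − 44,000 = 49,000
  Base: 1,159,000 − 49,000 = 1,110,000
  1,110,000 × 11% = 122,100

Regular income tax:
  666,000 × 16% = 106,560
  84,500 × 29% = 24,505
  → 131,065

122,100 ≤ 131,065, so no add-on is due.

0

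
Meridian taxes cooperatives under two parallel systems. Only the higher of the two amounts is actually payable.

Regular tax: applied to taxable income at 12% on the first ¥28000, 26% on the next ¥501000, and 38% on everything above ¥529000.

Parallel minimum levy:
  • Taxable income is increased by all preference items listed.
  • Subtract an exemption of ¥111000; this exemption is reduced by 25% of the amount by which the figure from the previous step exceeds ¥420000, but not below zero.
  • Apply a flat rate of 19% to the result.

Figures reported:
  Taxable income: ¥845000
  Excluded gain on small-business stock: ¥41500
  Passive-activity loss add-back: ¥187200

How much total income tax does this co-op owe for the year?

Regular tax:
  ¥28000 × 12% = ¥3360
  ¥501000 × 26% = ¥130260
  ¥316000 × 38% = ¥120080
  → ¥253700

Parallel minimum levy:
  Adjusted income: ¥845000 + ¥41500 + ¥187200 = ¥1073700
  Exemption: 25% × (¥1073700 − ¥420000) = ¥163425 ≥ ¥111000, so the exemption is fully phased out
  Base: ¥1073700 − ¥0 = ¥1073700
  ¥1073700 × 19% = ¥204003

¥253700 > ¥204003, so the regular tax governs.

¥253700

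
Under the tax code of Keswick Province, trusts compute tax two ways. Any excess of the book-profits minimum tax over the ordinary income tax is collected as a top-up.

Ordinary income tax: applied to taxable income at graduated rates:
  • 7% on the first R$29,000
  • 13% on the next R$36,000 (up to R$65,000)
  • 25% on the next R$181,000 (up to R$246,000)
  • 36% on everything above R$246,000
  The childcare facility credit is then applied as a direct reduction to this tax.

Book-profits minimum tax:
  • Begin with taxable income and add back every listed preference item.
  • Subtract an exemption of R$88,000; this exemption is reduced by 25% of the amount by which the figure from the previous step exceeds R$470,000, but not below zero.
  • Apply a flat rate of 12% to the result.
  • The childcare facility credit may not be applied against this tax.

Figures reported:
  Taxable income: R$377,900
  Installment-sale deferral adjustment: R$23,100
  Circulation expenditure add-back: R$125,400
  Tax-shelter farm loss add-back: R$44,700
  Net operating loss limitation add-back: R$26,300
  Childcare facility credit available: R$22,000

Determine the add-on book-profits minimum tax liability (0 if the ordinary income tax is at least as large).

R$0

Book-profits minimum tax:
  Adjusted income: R$377,900 + R$23,100 + R$125,400 + R$44,700 + R$26,300 = R$597,400
  Exemption: R$88,000 − 25% × (R$597,400 − R$470,000) = R$88,000 − R$31,850 = R$56,150
  Base: R$597,400 − R$56,150 = R$541,250
  R$541,250 × 12% = R$64,950

Ordinary income tax:
  R$29,000 × 7% = R$2,030
  R$36,000 × 13% = R$4,680
  R$181,000 × 25% = R$45,250
  R$131,900 × 36% = R$47,484
  → R$99,444
  Less childcare facility credit R$22,000 → R$77,444

R$64,950 ≤ R$77,444, so no add-on is due.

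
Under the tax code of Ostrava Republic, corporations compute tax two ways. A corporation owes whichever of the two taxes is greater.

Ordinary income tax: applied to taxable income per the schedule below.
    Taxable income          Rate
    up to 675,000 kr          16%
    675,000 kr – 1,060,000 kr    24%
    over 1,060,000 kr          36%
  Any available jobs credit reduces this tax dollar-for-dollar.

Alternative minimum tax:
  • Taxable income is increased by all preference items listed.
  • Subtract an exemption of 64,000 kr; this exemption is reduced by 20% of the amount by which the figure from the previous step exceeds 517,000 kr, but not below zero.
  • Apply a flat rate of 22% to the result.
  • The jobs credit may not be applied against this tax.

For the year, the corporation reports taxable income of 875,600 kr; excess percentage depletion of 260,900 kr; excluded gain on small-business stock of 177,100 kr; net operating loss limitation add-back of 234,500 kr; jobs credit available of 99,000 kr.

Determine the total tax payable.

340,582 kr

Alternative minimum tax:
  Adjusted income: 875,600 kr + 260,900 kr + 177,100 kr + 234,500 kr = 1,548,100 kr
  Exemption: 20% × (1,548,100 kr − 517,000 kr) = 206,220 kr ≥ 64,000 kr, so the exemption is fully phased out
  Base: 1,548,100 kr − 0 kr = 1,548,100 kr
  1,548,100 kr × 22% = 340,582 kr

Ordinary income tax:
  675,000 kr × 16% = 108,000 kr
  200,600 kr × 24% = 48,144 kr
  → 156,144 kr
  Less jobs credit 99,000 kr → 57,144 kr

340,582 kr > 57,144 kr, so the alternative minimum tax is the binding amount.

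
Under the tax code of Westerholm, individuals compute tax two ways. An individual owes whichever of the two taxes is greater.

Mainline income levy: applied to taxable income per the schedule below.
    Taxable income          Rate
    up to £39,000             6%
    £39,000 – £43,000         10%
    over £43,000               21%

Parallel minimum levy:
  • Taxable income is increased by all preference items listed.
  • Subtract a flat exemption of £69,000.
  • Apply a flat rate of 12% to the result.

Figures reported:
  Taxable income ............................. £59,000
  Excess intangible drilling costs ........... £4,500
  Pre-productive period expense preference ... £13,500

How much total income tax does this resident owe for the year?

£6,100

Parallel minimum levy:
  Adjusted income: £59,000 + £4,500 + £13,500 = £77,000
  Less exemption £69,000 → base £8,000
  £8,000 × 12% = £960

Mainline income levy:
  £39,000 × 6% = £2,340
  £4,000 × 10% = £400
  £16,000 × 21% = £3,360
  → £6,100

£6,100 > £960, so the mainline income levy governs.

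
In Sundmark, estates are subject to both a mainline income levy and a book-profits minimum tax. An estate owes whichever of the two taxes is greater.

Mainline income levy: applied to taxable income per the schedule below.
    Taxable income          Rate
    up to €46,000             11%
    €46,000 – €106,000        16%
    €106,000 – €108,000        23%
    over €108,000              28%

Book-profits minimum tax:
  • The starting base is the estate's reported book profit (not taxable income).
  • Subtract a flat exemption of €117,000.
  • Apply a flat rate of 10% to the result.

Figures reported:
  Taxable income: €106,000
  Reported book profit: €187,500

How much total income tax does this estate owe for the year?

Mainline income levy:
  €46,000 × 11% = €5,060
  €60,000 × 16% = €9,600
  → €14,660

Book-profits minimum tax:
  Base (reported book profit): €187,500
  Less exemption €117,000 → base €70,500
  €70,500 × 10% = €7,050

€14,660 > €7,050, so the mainline income levy governs.

€14,660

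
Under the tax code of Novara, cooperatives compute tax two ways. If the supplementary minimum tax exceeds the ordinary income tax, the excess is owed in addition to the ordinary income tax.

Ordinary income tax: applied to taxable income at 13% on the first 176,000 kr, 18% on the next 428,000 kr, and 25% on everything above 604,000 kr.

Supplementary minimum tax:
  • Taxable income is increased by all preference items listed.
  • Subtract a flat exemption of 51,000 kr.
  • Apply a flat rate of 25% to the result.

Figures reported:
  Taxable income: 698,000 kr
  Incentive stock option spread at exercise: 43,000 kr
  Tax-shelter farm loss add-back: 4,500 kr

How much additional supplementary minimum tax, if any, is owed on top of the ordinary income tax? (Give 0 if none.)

50,205 kr

Supplementary minimum tax:
  Adjusted income: 698,000 kr + 43,000 kr + 4,500 kr = 745,500 kr
  Less exemption 51,000 kr → base 694,500 kr
  694,500 kr × 25% = 173,625 kr

Ordinary income tax:
  176,000 kr × 13% = 22,880 kr
  428,000 kr × 18% = 77,040 kr
  94,000 kr × 25% = 23,500 kr
  → 123,420 kr

Excess of supplementary minimum tax over ordinary income tax: 173,625 kr − 123,420 kr = 50,205 kr.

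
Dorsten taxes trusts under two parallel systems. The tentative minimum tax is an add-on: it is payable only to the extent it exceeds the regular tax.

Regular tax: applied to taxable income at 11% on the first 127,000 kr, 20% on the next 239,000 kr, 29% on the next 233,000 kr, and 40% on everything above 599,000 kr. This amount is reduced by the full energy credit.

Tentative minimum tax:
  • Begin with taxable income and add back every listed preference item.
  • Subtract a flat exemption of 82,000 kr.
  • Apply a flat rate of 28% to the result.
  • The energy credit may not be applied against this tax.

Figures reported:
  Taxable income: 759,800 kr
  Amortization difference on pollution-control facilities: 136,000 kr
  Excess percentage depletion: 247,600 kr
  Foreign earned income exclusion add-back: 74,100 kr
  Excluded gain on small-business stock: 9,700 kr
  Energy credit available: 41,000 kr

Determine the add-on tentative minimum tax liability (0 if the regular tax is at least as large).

167,996 kr

Regular tax:
  127,000 kr × 11% = 13,970 kr
  239,000 kr × 20% = 47,800 kr
  233,000 kr × 29% = 67,570 kr
  160,800 kr × 40% = 64,320 kr
  → 193,660 kr
  Less energy credit 41,000 kr → 152,660 kr

Tentative minimum tax:
  Adjusted income: 759,800 kr + 136,000 kr + 247,600 kr + 74,100 kr + 9,700 kr = 1,227,200 kr
  Less exemption 82,000 kr → base 1,145,200 kr
  1,145,200 kr × 28% = 320,656 kr

Excess of tentative minimum tax over regular tax: 320,656 kr − 152,660 kr = 167,996 kr.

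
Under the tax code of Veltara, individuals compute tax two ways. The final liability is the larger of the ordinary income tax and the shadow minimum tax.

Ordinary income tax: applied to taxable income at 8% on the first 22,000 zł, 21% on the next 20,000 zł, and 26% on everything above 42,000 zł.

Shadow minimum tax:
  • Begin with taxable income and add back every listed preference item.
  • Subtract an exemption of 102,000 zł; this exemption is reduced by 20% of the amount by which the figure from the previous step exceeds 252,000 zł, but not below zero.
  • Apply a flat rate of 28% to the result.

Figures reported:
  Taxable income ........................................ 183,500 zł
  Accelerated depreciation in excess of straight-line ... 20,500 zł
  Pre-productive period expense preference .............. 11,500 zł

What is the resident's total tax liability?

42,750 zł

Shadow minimum tax:
  Adjusted income: 183,500 zł + 20,500 zł + 11,500 zł = 215,500 zł
  Exemption: 215,500 zł ≤ 252,000 zł, so full 102,000 zł applies
  Base: 215,500 zł − 102,000 zł = 113,500 zł
  113,500 zł × 28% = 31,780 zł

Ordinary income tax:
  22,000 zł × 8% = 1,760 zł
  20,000 zł × 21% = 4,200 zł
  141,500 zł × 26% = 36,790 zł
  → 42,750 zł

42,750 zł > 31,780 zł, so the ordinary income tax governs.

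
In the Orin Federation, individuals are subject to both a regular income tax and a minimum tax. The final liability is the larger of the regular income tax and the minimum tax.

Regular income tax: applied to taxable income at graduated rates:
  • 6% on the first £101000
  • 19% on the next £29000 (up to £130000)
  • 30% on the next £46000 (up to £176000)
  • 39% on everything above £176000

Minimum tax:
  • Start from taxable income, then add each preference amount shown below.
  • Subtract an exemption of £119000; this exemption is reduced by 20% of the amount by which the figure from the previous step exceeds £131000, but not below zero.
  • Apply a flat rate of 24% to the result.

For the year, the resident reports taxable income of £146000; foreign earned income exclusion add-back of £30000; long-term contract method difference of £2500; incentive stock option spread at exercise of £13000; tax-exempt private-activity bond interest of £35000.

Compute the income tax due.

Minimum tax:
  Adjusted income: £146000 + £30000 + £2500 + £13000 + £35000 = £226500
  Exemption: £119000 − 20% × (£226500 − £131000) = £119000 − £19100 = £99900
  Base: £226500 − £99900 = £126600
  £126600 × 24% = £30384

Regular income tax:
  £101000 × 6% = £6060
  £29000 × 19% = £5510
  £16000 × 30% = £4800
  → £16370

£30384 > £16370, so the minimum tax is the binding amount.

£30384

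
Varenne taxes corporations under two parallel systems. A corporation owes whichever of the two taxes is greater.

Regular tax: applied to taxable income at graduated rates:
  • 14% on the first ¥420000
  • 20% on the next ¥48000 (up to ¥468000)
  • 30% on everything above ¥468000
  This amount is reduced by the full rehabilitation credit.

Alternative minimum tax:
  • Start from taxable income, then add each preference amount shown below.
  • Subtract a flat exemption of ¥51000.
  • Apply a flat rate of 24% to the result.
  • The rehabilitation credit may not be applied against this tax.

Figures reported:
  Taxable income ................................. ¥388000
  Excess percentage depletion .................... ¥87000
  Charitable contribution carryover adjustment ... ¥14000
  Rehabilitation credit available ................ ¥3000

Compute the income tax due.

¥105120

Regular tax:
  ¥388000 × 14% = ¥54320
  Less rehabilitation credit ¥3000 → ¥51320

Alternative minimum tax:
  Adjusted income: ¥388000 + ¥87000 + ¥14000 = ¥489000
  Less exemption ¥51000 → base ¥438000
  ¥438000 × 24% = ¥105120

¥105120 > ¥51320, so the alternative minimum tax is the binding amount.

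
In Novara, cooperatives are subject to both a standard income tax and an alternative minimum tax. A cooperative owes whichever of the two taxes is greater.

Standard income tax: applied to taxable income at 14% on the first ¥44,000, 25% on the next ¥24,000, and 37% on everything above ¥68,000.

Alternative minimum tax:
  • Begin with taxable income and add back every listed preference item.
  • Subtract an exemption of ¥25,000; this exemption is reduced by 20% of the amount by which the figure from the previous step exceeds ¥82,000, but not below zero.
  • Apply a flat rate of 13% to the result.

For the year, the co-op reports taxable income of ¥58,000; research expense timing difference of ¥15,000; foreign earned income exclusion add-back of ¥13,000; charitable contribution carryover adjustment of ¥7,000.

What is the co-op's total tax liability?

¥9,660

Alternative minimum tax:
  Adjusted income: ¥58,000 + ¥15,000 + ¥13,000 + ¥7,000 = ¥93,000
  Exemption: ¥25,000 − 20% × (¥93,000 − ¥82,000) = ¥25,000 − ¥2,200 = ¥22,800
  Base: ¥93,000 − ¥22,800 = ¥70,200
  ¥70,200 × 13% = ¥9,126

Standard income tax:
  ¥44,000 × 14% = ¥6,160
  ¥14,000 × 25% = ¥3,500
  → ¥9,660

¥9,660 > ¥9,126, so the standard income tax governs.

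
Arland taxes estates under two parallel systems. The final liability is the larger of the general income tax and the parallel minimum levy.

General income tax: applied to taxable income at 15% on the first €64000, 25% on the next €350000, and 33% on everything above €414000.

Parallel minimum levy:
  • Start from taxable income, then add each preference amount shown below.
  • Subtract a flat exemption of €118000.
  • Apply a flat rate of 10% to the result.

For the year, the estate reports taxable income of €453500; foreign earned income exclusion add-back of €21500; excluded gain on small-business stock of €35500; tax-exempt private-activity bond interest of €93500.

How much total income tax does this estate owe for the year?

€110135

General income tax:
  €64000 × 15% = €9600
  €350000 × 25% = €87500
  €39500 × 33% = €13035
  → €110135

Parallel minimum levy:
  Adjusted income: €453500 + €21500 + €35500 + €93500 = €604000
  Less exemption €118000 → base €486000
  €486000 × 10% = €48600

€110135 > €48600, so the general income tax governs.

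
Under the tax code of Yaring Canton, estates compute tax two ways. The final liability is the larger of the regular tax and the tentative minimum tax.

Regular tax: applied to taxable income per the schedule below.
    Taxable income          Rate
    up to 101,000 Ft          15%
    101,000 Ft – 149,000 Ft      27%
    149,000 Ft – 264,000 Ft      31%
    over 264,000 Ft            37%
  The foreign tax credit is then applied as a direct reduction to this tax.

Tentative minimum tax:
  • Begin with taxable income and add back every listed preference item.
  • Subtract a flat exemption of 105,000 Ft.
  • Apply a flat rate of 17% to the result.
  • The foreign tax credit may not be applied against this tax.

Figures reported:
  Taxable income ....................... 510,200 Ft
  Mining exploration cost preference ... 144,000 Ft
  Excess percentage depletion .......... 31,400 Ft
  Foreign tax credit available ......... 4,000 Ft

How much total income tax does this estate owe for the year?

Tentative minimum tax:
  Adjusted income: 510,200 Ft + 144,000 Ft + 31,400 Ft = 685,600 Ft
  Less exemption 105,000 Ft → base 580,600 Ft
  580,600 Ft × 17% = 98,702 Ft

Regular tax:
  101,000 Ft × 15% = 15,150 Ft
  48,000 Ft × 27% = 12,960 Ft
  115,000 Ft × 31% = 35,650 Ft
  246,200 Ft × 37% = 91,094 Ft
  → 154,854 Ft
  Less foreign tax credit 4,000 Ft → 150,854 Ft

150,854 Ft > 98,702 Ft, so the regular tax governs.

150,854 Ft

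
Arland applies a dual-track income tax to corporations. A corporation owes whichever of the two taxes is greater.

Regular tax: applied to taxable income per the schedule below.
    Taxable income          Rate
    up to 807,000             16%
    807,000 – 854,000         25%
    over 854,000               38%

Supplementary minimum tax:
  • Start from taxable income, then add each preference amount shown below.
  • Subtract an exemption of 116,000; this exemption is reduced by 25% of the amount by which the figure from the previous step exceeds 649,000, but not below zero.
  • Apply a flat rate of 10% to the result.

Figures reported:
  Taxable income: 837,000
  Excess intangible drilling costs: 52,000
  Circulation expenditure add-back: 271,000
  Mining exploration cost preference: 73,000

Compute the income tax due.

Supplementary minimum tax:
  Adjusted income: 837,000 + 52,000 + 271,000 + 73,000 = 1,233,000
  Exemption: 25% × (1,233,000 − 649,000) = 146,000 ≥ 116,000, so the exemption is fully phased out
  Base: 1,233,000 − 0 = 1,233,000
  1,233,000 × 10% = 123,300

Regular tax:
  807,000 × 16% = 129,120
  30,000 × 25% = 7,500
  → 136,620

136,620 > 123,300, so the regular tax governs.

136,620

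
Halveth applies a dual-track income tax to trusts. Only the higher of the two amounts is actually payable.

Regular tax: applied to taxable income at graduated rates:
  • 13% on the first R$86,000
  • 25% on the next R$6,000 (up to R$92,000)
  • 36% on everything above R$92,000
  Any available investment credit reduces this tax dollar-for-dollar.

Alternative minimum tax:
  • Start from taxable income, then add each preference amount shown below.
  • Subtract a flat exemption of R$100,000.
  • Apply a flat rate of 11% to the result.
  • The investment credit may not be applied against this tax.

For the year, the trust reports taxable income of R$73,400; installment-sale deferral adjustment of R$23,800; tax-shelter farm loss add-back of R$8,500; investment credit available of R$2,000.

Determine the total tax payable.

Regular tax:
  R$73,400 × 13% = R$9,542
  Less investment credit R$2,000 → R$7,542

Alternative minimum tax:
  Adjusted income: R$73,400 + R$23,800 + R$8,500 = R$105,700
  Less exemption R$100,000 → base R$5,700
  R$5,700 × 11% = R$627

R$7,542 > R$627, so the regular tax governs.

R$7,542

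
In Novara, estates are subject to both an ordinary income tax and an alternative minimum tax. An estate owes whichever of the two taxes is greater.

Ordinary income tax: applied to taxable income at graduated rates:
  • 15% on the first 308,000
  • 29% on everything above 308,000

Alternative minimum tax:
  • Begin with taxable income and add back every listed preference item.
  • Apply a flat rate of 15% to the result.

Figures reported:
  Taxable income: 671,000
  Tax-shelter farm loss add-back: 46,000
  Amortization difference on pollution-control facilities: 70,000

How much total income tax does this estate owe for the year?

151,470

Ordinary income tax:
  308,000 × 15% = 46,200
  363,000 × 29% = 105,270
  → 151,470

Alternative minimum tax:
  Adjusted income: 671,000 + 46,000 + 70,000 = 787,000
  787,000 × 15% = 118,050

151,470 > 118,050, so the ordinary income tax governs.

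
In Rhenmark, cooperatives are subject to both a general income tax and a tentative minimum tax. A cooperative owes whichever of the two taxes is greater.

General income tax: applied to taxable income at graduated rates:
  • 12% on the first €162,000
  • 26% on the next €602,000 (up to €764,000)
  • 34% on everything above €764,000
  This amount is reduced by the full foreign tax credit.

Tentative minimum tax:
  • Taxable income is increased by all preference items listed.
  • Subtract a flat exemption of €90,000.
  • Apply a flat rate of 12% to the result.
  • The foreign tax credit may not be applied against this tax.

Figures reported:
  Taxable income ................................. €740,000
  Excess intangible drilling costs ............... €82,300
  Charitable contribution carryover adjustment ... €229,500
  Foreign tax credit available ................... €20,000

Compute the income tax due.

€149,720

General income tax:
  €162,000 × 12% = €19,440
  €578,000 × 26% = €150,280
  → €169,720
  Less foreign tax credit €20,000 → €149,720

Tentative minimum tax:
  Adjusted income: €740,000 + €82,300 + €229,500 = €1,051,800
  Less exemption €90,000 → base €961,800
  €961,800 × 12% = €115,416

€149,720 > €115,416, so the general income tax governs.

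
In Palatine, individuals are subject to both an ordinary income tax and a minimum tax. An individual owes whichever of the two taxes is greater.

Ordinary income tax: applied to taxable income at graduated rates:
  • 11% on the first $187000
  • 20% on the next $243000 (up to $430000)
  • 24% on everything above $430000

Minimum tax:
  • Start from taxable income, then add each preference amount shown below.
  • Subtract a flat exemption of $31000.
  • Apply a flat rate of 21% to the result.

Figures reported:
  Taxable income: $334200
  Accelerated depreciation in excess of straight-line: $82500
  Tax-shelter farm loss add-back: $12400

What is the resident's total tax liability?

Minimum tax:
  Adjusted income: $334200 + $82500 + $12400 = $429100
  Less exemption $31000 → base $398100
  $398100 × 21% = $83601

Ordinary income tax:
  $187000 × 11% = $20570
  $147200 × 20% = $29440
  → $50010

$83601 > $50010, so the minimum tax is the binding amount.

$83601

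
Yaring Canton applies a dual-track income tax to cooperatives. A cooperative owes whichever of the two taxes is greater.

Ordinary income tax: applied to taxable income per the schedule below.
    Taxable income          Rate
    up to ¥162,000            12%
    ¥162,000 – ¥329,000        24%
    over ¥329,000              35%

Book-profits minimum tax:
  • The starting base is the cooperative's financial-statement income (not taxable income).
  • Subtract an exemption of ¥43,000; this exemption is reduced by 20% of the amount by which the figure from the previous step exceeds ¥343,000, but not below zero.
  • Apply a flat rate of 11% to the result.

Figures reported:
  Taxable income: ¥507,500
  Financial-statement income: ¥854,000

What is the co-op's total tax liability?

Ordinary income tax:
  ¥162,000 × 12% = ¥19,440
  ¥167,000 × 24% = ¥40,080
  ¥178,500 × 35% = ¥62,475
  → ¥121,995

Book-profits minimum tax:
  Base (financial-statement income): ¥854,000
  Exemption: 20% × (¥854,000 − ¥343,000) = ¥102,200 ≥ ¥43,000, so the exemption is fully phased out
  Base: ¥854,000 − ¥0 = ¥854,000
  ¥854,000 × 11% = ¥93,940

¥121,995 > ¥93,940, so the ordinary income tax governs.

¥121,995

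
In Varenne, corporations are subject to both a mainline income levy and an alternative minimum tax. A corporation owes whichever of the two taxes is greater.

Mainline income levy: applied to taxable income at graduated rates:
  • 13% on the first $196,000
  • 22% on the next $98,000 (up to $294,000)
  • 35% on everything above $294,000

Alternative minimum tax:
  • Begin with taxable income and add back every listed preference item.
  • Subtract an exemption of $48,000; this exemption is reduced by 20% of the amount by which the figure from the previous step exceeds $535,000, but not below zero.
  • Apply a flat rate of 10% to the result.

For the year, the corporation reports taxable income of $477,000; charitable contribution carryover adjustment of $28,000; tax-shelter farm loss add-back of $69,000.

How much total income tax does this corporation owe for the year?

$111,090

Alternative minimum tax:
  Adjusted income: $477,000 + $28,000 + $69,000 = $574,000
  Exemption: $48,000 − 20% × ($574,000 − $535,000) = $48,000 − $7,800 = $40,200
  Base: $574,000 − $40,200 = $533,800
  $533,800 × 10% = $53,380

Mainline income levy:
  $196,000 × 13% = $25,480
  $98,000 × 22% = $21,560
  $183,000 × 35% = $64,050
  → $111,090

$111,090 > $53,380, so the mainline income levy governs.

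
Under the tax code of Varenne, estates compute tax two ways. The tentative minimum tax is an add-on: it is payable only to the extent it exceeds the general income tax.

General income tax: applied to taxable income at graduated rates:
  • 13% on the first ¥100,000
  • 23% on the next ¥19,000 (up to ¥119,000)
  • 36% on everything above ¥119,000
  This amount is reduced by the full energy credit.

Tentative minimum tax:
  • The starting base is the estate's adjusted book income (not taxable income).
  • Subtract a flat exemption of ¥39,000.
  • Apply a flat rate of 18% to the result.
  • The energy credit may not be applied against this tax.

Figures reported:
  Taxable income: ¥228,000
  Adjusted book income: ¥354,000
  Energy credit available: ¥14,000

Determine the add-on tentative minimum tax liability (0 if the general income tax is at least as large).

¥14,090

General income tax:
  ¥100,000 × 13% = ¥13,000
  ¥19,000 × 23% = ¥4,370
  ¥109,000 × 36% = ¥39,240
  → ¥56,610
  Less energy credit ¥14,000 → ¥42,610

Tentative minimum tax:
  Base (adjusted book income): ¥354,000
  Less exemption ¥39,000 → base ¥315,000
  ¥315,000 × 18% = ¥56,700

Excess of tentative minimum tax over general income tax: ¥56,700 − ¥42,610 = ¥14,090.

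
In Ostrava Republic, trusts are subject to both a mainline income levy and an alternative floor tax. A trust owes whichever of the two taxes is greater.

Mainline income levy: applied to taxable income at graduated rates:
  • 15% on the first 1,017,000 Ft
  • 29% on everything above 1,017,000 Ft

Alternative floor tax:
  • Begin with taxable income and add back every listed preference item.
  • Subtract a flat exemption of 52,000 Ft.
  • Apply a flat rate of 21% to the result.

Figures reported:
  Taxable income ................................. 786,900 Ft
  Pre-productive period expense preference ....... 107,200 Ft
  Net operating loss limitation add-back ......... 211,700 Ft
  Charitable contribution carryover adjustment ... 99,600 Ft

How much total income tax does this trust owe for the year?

Mainline income levy:
  786,900 Ft × 15% = 118,035 Ft

Alternative floor tax:
  Adjusted income: 786,900 Ft + 107,200 Ft + 211,700 Ft + 99,600 Ft = 1,205,400 Ft
  Less exemption 52,000 Ft → base 1,153,400 Ft
  1,153,400 Ft × 21% = 242,214 Ft

242,214 Ft > 118,035 Ft, so the alternative floor tax is the binding amount.

242,214 Ft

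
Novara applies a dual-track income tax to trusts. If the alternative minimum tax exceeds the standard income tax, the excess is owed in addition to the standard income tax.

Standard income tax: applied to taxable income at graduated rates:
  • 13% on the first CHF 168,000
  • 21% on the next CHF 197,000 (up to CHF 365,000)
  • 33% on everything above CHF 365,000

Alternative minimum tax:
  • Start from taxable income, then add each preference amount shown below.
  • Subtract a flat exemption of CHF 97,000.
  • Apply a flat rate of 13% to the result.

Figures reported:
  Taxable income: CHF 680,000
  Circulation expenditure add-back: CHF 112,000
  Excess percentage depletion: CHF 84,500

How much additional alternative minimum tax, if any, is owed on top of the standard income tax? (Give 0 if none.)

CHF 0

Alternative minimum tax:
  Adjusted income: CHF 680,000 + CHF 112,000 + CHF 84,500 = CHF 876,500
  Less exemption CHF 97,000 → base CHF 779,500
  CHF 779,500 × 13% = CHF 101,335

Standard income tax:
  CHF 168,000 × 13% = CHF 21,840
  CHF 197,000 × 21% = CHF 41,370
  CHF 315,000 × 33% = CHF 103,950
  → CHF 167,160

CHF 101,335 ≤ CHF 167,160, so no add-on is due.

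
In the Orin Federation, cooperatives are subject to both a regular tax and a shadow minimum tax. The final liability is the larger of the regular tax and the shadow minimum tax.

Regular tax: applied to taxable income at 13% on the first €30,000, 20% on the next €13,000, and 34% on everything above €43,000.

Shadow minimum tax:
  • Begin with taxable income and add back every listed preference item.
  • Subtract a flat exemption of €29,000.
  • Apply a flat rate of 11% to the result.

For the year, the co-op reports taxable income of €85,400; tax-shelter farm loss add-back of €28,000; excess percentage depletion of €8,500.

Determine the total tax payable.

€20,916

Regular tax:
  €30,000 × 13% = €3,900
  €13,000 × 20% = €2,600
  €42,400 × 34% = €14,416
  → €20,916

Shadow minimum tax:
  Adjusted income: €85,400 + €28,000 + €8,500 = €121,900
  Less exemption €29,000 → base €92,900
  €92,900 × 11% = €10,219

€20,916 > €10,219, so the regular tax governs.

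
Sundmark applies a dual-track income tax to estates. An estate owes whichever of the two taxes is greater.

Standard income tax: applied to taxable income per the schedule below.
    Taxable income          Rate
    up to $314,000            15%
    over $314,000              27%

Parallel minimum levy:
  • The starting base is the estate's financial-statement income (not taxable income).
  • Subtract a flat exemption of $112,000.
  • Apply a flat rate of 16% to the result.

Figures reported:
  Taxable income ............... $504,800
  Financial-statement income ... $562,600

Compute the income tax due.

$98,616

Standard income tax:
  $314,000 × 15% = $47,100
  $190,800 × 27% = $51,516
  → $98,616

Parallel minimum levy:
  Base (financial-statement income): $562,600
  Less exemption $112,000 → base $450,600
  $450,600 × 16% = $72,096

$98,616 > $72,096, so the standard income tax governs.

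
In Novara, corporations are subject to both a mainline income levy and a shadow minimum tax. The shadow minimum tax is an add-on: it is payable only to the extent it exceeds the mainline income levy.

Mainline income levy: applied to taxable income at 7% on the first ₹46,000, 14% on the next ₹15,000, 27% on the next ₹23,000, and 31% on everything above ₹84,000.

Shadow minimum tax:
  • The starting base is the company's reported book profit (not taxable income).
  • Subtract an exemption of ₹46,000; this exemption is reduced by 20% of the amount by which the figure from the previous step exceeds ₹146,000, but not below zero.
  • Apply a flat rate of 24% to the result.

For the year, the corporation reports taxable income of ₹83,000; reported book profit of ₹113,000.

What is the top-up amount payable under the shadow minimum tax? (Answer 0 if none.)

₹4,820

Mainline income levy:
  ₹46,000 × 7% = ₹3,220
  ₹15,000 × 14% = ₹2,100
  ₹22,000 × 27% = ₹5,940
  → ₹11,260

Shadow minimum tax:
  Base (reported book profit): ₹113,000
  Exemption: ₹113,000 ≤ ₹146,000, so full ₹46,000 applies
  Base: ₹113,000 − ₹46,000 = ₹67,000
  ₹67,000 × 24% = ₹16,080

Excess of shadow minimum tax over mainline income levy: ₹16,080 − ₹11,260 = ₹4,820.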